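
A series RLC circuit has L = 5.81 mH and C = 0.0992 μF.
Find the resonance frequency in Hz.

Step 1 — Resonance condition Im(Z)=0 gives ω₀ = 1/√(LC).
Step 2 — ω₀ = 1/√(0.00581·9.92e-08) = 4.165e+04 rad/s.
Step 3 — f₀ = ω₀/(2π) = 6629 Hz.

f₀ = 6629 Hz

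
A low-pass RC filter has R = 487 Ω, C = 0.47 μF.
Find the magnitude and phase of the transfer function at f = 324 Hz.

Step 1 — Angular frequency: ω = 2π·324 = 2036 rad/s.
Step 2 — Transfer function: H(jω) = 1/(1 + jωRC).
Step 3 — Denominator: 1 + jωRC = 1 + j·2036·487·4.7e-07 = 1 + j0.466.
Step 4 — H = 0.8216 - j0.3828.
Step 5 — Magnitude: |H| = 0.9064 (-0.9 dB); phase: φ = -25.0°.

|H| = 0.9064 (-0.9 dB), φ = -25.0°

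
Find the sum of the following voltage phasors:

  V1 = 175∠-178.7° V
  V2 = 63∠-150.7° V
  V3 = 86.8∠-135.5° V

Step 1 — Convert each phasor to rectangular form:
  V1 = 175·(cos(-178.7°) + j·sin(-178.7°)) = -175 - j3.97 V
  V2 = 63·(cos(-150.7°) + j·sin(-150.7°)) = -54.94 - j30.83 V
  V3 = 86.8·(cos(-135.5°) + j·sin(-135.5°)) = -61.91 - j60.84 V
Step 2 — Sum components: V_total = -291.8 - j95.64 V.
Step 3 — Convert to polar: |V_total| = 307.1 V, ∠V_total = -161.9°.

V_total = 307.1∠-161.9° V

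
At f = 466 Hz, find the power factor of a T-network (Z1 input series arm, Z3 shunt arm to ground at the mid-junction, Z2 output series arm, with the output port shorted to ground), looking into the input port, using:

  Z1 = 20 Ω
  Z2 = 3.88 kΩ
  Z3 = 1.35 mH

Step 1 — Angular frequency: ω = 2π·f = 2π·466 = 2928 rad/s.
Step 2 — Component impedances:
  Z1: Z = R = 20 Ω
  Z2: Z = R = 3880 Ω
  Z3: Z = jωL = j·2928·0.00135 = 0 + j3.953 Ω
Step 3 — With the output port shorted to ground, the output series arm Z2 runs from the junction to ground; the shunt arm Z3 also runs from the junction to ground. They appear in parallel: Z3 || Z2 = 0.004027 + j3.953 Ω.
Step 4 — Series with input arm Z1: Z_in = Z1 + (Z3 || Z2) = 20 + j3.953 Ω = 20.39∠11.2° Ω.
Step 5 — Power factor: PF = cos(φ) = Re(Z)/|Z| = 20.004/20.391 = 0.981.
Step 6 — Type: Im(Z) = 3.953 ⇒ lagging (phase φ = 11.2°).

PF = 0.981 (lagging, φ = 11.2°)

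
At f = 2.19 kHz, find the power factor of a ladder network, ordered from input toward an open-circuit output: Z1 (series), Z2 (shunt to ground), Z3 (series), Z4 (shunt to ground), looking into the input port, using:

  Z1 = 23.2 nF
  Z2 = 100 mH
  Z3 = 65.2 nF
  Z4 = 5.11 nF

Step 1 — Angular frequency: ω = 2π·f = 2π·2190 = 1.376e+04 rad/s.
Step 2 — Component impedances:
  Z1: Z = 1/(jωC) = -j/(ω·C) = 0 - j3132 Ω
  Z2: Z = jωL = j·1.376e+04·0.1 = 0 + j1376 Ω
  Z3: Z = 1/(jωC) = -j/(ω·C) = 0 - j1115 Ω
  Z4: Z = 1/(jωC) = -j/(ω·C) = 0 - j1.422e+04 Ω
Step 3 — Ladder network (open output): work backward from the far end, alternating series and parallel combinations. Z_in = 0 - j1621 Ω = 1621∠-90.0° Ω.
Step 4 — Power factor: PF = cos(φ) = Re(Z)/|Z| = 0/1621 = 0.
Step 5 — Type: Im(Z) = -1621 ⇒ leading (phase φ = -90.0°).

PF = 0 (leading, φ = -90.0°)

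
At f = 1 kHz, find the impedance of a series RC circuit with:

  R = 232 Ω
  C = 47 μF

Step 1 — Angular frequency: ω = 2π·f = 2π·1000 = 6283 rad/s.
Step 2 — Component impedances:
  R: Z = R = 232 Ω
  C: Z = 1/(jωC) = -j/(ω·C) = 0 - j3.386 Ω
Step 3 — Series combination: Z_total = R + C = 232 - j3.386 Ω = 232∠-0.8° Ω.

Z = 232 - j3.386 Ω = 232∠-0.8° Ω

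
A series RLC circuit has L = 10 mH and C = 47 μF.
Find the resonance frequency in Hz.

Step 1 — Resonance condition Im(Z)=0 gives ω₀ = 1/√(LC).
Step 2 — ω₀ = 1/√(0.01·4.7e-05) = 1459 rad/s.
Step 3 — f₀ = ω₀/(2π) = 232.2 Hz.

f₀ = 232.2 Hz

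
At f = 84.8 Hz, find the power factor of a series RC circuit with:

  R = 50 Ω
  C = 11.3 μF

Step 1 — Angular frequency: ω = 2π·f = 2π·84.8 = 532.8 rad/s.
Step 2 — Component impedances:
  R: Z = R = 50 Ω
  C: Z = 1/(jωC) = -j/(ω·C) = 0 - j166.1 Ω
Step 3 — Series combination: Z_total = R + C = 50 - j166.1 Ω = 173.5∠-73.2° Ω.
Step 4 — Power factor: PF = cos(φ) = Re(Z)/|Z| = 50/173.45 = 0.2883.
Step 5 — Type: Im(Z) = -166.1 ⇒ leading (phase φ = -73.2°).

PF = 0.2883 (leading, φ = -73.2°)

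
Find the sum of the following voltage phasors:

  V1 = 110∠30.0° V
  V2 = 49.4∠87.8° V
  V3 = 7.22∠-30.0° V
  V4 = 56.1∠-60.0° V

Step 1 — Convert each phasor to rectangular form:
  V1 = 110·(cos(30.0°) + j·sin(30.0°)) = 95.26 + j55 V
  V2 = 49.4·(cos(87.8°) + j·sin(87.8°)) = 1.896 + j49.36 V
  V3 = 7.22·(cos(-30.0°) + j·sin(-30.0°)) = 6.253 - j3.61 V
  V4 = 56.1·(cos(-60.0°) + j·sin(-60.0°)) = 28.05 - j48.58 V
Step 2 — Sum components: V_total = 131.5 + j52.17 V.
Step 3 — Convert to polar: |V_total| = 141.4 V, ∠V_total = 21.6°.

V_total = 141.4∠21.6° V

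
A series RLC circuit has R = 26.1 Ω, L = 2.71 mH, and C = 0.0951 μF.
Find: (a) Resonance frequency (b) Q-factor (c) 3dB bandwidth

Step 1 — Resonance condition Im(Z)=0 gives ω₀ = 1/√(LC).
Step 2 — ω₀ = 1/√(0.00271·9.51e-08) = 6.229e+04 rad/s.
Step 3 — f₀ = ω₀/(2π) = 9914 Hz.
Step 4 — Series Q: Q = ω₀L/R = 6.229e+04·0.00271/26.1 = 6.468.
Step 5 — 3dB bandwidth: Δω = ω₀/Q = 9631 rad/s; BW = Δω/(2π) = 1533 Hz.

(a) f₀ = 9914 Hz  (b) Q = 6.468  (c) BW = 1533 Hz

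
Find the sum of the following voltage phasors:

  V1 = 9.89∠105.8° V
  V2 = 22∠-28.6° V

Step 1 — Convert each phasor to rectangular form:
  V1 = 9.89·(cos(105.8°) + j·sin(105.8°)) = -2.693 + j9.516 V
  V2 = 22·(cos(-28.6°) + j·sin(-28.6°)) = 19.32 - j10.53 V
Step 2 — Sum components: V_total = 16.62 - j1.015 V.
Step 3 — Convert to polar: |V_total| = 16.65 V, ∠V_total = -3.5°.

V_total = 16.65∠-3.5° V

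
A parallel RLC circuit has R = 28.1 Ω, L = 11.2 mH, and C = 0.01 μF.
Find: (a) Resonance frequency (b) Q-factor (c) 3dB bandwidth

Step 1 — Resonance: ω₀ = 1/√(LC) = 1/√(0.0112·1e-08) = 9.449e+04 rad/s.
Step 2 — f₀ = ω₀/(2π) = 1.504e+04 Hz.
Step 3 — Parallel Q: Q = R/(ω₀L) = 28.1/(9.449e+04·0.0112) = 0.02655.
Step 4 — Bandwidth: Δω = ω₀/Q = 3.559e+06 rad/s; BW = Δω/(2π) = 5.664e+05 Hz.

(a) f₀ = 1.504e+04 Hz  (b) Q = 0.02655  (c) BW = 5.664e+05 Hz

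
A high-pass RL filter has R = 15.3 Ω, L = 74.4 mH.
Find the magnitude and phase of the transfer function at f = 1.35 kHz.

Step 1 — Angular frequency: ω = 2π·1350 = 8482 rad/s.
Step 2 — Transfer function: H(jω) = jωL/(R + jωL).
Step 3 — Numerator jωL = j·631.1; denominator R + jωL = 15.3 + j631.1.
Step 4 — H = 0.9994 + j0.02423.
Step 5 — Magnitude: |H| = 0.9997 (-0.0 dB); phase: φ = 1.4°.

|H| = 0.9997 (-0.0 dB), φ = 1.4°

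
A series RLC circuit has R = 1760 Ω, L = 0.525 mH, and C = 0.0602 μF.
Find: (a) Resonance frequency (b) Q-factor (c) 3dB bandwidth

Step 1 — Resonance: ω₀ = 1/√(LC) = 1/√(0.000525·6.02e-08) = 1.779e+05 rad/s.
Step 2 — f₀ = ω₀/(2π) = 2.831e+04 Hz.
Step 3 — Series Q: Q = ω₀L/R = 1.779e+05·0.000525/1760 = 0.05306.
Step 4 — Bandwidth: Δω = ω₀/Q = 3.352e+06 rad/s; BW = Δω/(2π) = 5.335e+05 Hz.

(a) f₀ = 2.831e+04 Hz  (b) Q = 0.05306  (c) BW = 5.335e+05 Hz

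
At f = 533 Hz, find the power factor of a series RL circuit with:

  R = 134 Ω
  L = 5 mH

Step 1 — Angular frequency: ω = 2π·f = 2π·533 = 3349 rad/s.
Step 2 — Component impedances:
  R: Z = R = 134 Ω
  L: Z = jωL = j·3349·0.005 = 0 + j16.74 Ω
Step 3 — Series combination: Z_total = R + L = 134 + j16.74 Ω = 135∠7.1° Ω.
Step 4 — Power factor: PF = cos(φ) = Re(Z)/|Z| = 134/135.04 = 0.9923.
Step 5 — Type: Im(Z) = 16.74 ⇒ lagging (phase φ = 7.1°).

PF = 0.9923 (lagging, φ = 7.1°)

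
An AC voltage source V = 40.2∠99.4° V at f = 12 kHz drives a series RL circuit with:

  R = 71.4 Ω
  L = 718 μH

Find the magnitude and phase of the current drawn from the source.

Step 1 — Angular frequency: ω = 2π·f = 2π·1.2e+04 = 7.54e+04 rad/s.
Step 2 — Component impedances:
  R: Z = R = 71.4 Ω
  L: Z = jωL = j·7.54e+04·0.000718 = 0 + j54.14 Ω
Step 3 — Series combination: Z_total = R + L = 71.4 + j54.14 Ω = 89.6∠37.2° Ω.
Step 4 — Source phasor: V = 40.2∠99.4° V = -6.566 + j39.66 V.
Step 5 — Ohm's law: I = V / Z_total = (-6.566 + j39.66) / (71.4 + j54.14) = 0.209 + j0.397 A.
Step 6 — Convert to polar: |I| = 0.4486 A, ∠I = 62.2°.

I = 0.4486∠62.2° A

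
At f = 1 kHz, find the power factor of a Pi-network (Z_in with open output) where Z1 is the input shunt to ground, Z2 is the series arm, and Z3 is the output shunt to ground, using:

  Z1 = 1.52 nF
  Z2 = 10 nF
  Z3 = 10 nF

Step 1 — Angular frequency: ω = 2π·f = 2π·1000 = 6283 rad/s.
Step 2 — Component impedances:
  Z1: Z = 1/(jωC) = -j/(ω·C) = 0 - j1.047e+05 Ω
  Z2: Z = 1/(jωC) = -j/(ω·C) = 0 - j1.592e+04 Ω
  Z3: Z = 1/(jωC) = -j/(ω·C) = 0 - j1.592e+04 Ω
Step 3 — With open output, the series arm Z2 and the output shunt Z3 appear in series to ground: Z2 + Z3 = 0 - j3.183e+04 Ω.
Step 4 — Parallel with input shunt Z1: Z_in = Z1 || (Z2 + Z3) = 0 - j2.441e+04 Ω = 2.441e+04∠-90.0° Ω.
Step 5 — Power factor: PF = cos(φ) = Re(Z)/|Z| = 0/2.441e+04 = 0.
Step 6 — Type: Im(Z) = -2.441e+04 ⇒ leading (phase φ = -90.0°).

PF = 0 (leading, φ = -90.0°)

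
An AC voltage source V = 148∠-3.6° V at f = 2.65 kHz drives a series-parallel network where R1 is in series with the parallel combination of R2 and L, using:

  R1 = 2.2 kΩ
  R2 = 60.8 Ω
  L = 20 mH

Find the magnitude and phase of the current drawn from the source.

Step 1 — Angular frequency: ω = 2π·f = 2π·2650 = 1.665e+04 rad/s.
Step 2 — Component impedances:
  R1: Z = R = 2200 Ω
  R2: Z = R = 60.8 Ω
  L: Z = jωL = j·1.665e+04·0.02 = 0 + j333 Ω
Step 3 — Parallel branch: R2 || L = 1/(1/R2 + 1/L) = 58.84 + j10.74 Ω.
Step 4 — Series with R1: Z_total = R1 + (R2 || L) = 2259 + j10.74 Ω = 2259∠0.3° Ω.
Step 5 — Source phasor: V = 148∠-3.6° V = 147.7 - j9.293 V.
Step 6 — Ohm's law: I = V / Z_total = (147.7 - j9.293) / (2259 + j10.74) = 0.06537 - j0.004425 A.
Step 7 — Convert to polar: |I| = 0.06552 A, ∠I = -3.9°.

I = 0.06552∠-3.9° A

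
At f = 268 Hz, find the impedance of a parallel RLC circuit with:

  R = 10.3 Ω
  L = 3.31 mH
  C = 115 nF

Step 1 — Angular frequency: ω = 2π·f = 2π·268 = 1684 rad/s.
Step 2 — Component impedances:
  R: Z = R = 10.3 Ω
  L: Z = jωL = j·1684·0.00331 = 0 + j5.574 Ω
  C: Z = 1/(jωC) = -j/(ω·C) = 0 - j5164 Ω
Step 3 — Parallel combination: 1/Z_total = 1/R + 1/L + 1/C; Z_total = 2.337 + j4.314 Ω = 4.906∠61.6° Ω.

Z = 2.337 + j4.314 Ω = 4.906∠61.6° Ω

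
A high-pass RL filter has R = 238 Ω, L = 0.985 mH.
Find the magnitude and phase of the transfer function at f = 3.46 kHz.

Step 1 — Angular frequency: ω = 2π·3460 = 2.174e+04 rad/s.
Step 2 — Transfer function: H(jω) = jωL/(R + jωL).
Step 3 — Numerator jωL = j·21.41; denominator R + jωL = 238 + j21.41.
Step 4 — H = 0.00803 + j0.08925.
Step 5 — Magnitude: |H| = 0.08961 (-21.0 dB); phase: φ = 84.9°.

|H| = 0.08961 (-21.0 dB), φ = 84.9°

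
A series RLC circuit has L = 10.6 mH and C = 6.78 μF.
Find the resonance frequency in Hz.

Step 1 — Resonance condition Im(Z)=0 gives ω₀ = 1/√(LC).
Step 2 — ω₀ = 1/√(0.0106·6.78e-06) = 3730 rad/s.
Step 3 — f₀ = ω₀/(2π) = 593.7 Hz.

f₀ = 593.7 Hz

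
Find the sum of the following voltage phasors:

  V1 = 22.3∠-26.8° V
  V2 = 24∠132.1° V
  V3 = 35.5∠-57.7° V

Step 1 — Convert each phasor to rectangular form:
  V1 = 22.3·(cos(-26.8°) + j·sin(-26.8°)) = 19.9 - j10.05 V
  V2 = 24·(cos(132.1°) + j·sin(132.1°)) = -16.09 + j17.81 V
  V3 = 35.5·(cos(-57.7°) + j·sin(-57.7°)) = 18.97 - j30.01 V
Step 2 — Sum components: V_total = 22.78 - j22.25 V.
Step 3 — Convert to polar: |V_total| = 31.85 V, ∠V_total = -44.3°.

V_total = 31.85∠-44.3° V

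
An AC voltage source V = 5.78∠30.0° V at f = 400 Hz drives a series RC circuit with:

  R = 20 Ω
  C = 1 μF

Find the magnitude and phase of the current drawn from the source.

Step 1 — Angular frequency: ω = 2π·f = 2π·400 = 2513 rad/s.
Step 2 — Component impedances:
  R: Z = R = 20 Ω
  C: Z = 1/(jωC) = -j/(ω·C) = 0 - j397.9 Ω
Step 3 — Series combination: Z_total = R + C = 20 - j397.9 Ω = 398.4∠-87.1° Ω.
Step 4 — Source phasor: V = 5.78∠30.0° V = 5.006 + j2.89 V.
Step 5 — Ohm's law: I = V / Z_total = (5.006 + j2.89) / (20 - j397.9) = -0.006614 + j0.01291 A.
Step 6 — Convert to polar: |I| = 0.01451 A, ∠I = 117.1°.

I = 0.01451∠117.1° A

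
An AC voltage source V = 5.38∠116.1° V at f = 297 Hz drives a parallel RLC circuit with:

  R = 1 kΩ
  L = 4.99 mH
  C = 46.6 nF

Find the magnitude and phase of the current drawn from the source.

Step 1 — Angular frequency: ω = 2π·f = 2π·297 = 1866 rad/s.
Step 2 — Component impedances:
  R: Z = R = 1000 Ω
  L: Z = jωL = j·1866·0.00499 = 0 + j9.312 Ω
  C: Z = 1/(jωC) = -j/(ω·C) = 0 - j1.15e+04 Ω
Step 3 — Parallel combination: 1/Z_total = 1/R + 1/L + 1/C; Z_total = 0.08684 + j9.319 Ω = 9.319∠89.5° Ω.
Step 4 — Source phasor: V = 5.38∠116.1° V = -2.367 + j4.831 V.
Step 5 — Ohm's law: I = V / Z_total = (-2.367 + j4.831) / (0.08684 + j9.319) = 0.5161 + j0.2588 A.
Step 6 — Convert to polar: |I| = 0.5773 A, ∠I = 26.6°.

I = 0.5773∠26.6° A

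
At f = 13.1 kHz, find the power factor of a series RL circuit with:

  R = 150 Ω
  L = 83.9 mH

Step 1 — Angular frequency: ω = 2π·f = 2π·1.31e+04 = 8.231e+04 rad/s.
Step 2 — Component impedances:
  R: Z = R = 150 Ω
  L: Z = jωL = j·8.231e+04·0.0839 = 0 + j6906 Ω
Step 3 — Series combination: Z_total = R + L = 150 + j6906 Ω = 6907∠88.8° Ω.
Step 4 — Power factor: PF = cos(φ) = Re(Z)/|Z| = 150/6907 = 0.02172.
Step 5 — Type: Im(Z) = 6906 ⇒ lagging (phase φ = 88.8°).

PF = 0.02172 (lagging, φ = 88.8°)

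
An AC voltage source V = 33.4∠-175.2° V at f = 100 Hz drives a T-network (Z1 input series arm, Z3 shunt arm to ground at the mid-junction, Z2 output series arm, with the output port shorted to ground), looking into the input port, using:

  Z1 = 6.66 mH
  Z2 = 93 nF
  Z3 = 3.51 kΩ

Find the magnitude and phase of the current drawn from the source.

Step 1 — Angular frequency: ω = 2π·f = 2π·100 = 628.3 rad/s.
Step 2 — Component impedances:
  Z1: Z = jωL = j·628.3·0.00666 = 0 + j4.185 Ω
  Z2: Z = 1/(jωC) = -j/(ω·C) = 0 - j1.711e+04 Ω
  Z3: Z = R = 3510 Ω
Step 3 — With the output port shorted to ground, the output series arm Z2 runs from the junction to ground; the shunt arm Z3 also runs from the junction to ground. They appear in parallel: Z3 || Z2 = 3368 - j690.8 Ω.
Step 4 — Series with input arm Z1: Z_in = Z1 + (Z3 || Z2) = 3368 - j686.7 Ω = 3438∠-11.5° Ω.
Step 5 — Source phasor: V = 33.4∠-175.2° V = -33.28 - j2.795 V.
Step 6 — Ohm's law: I = V / Z_total = (-33.28 - j2.795) / (3368 - j686.7) = -0.009325 - j0.002731 A.
Step 7 — Convert to polar: |I| = 0.009716 A, ∠I = -163.7°.

I = 0.009716∠-163.7° A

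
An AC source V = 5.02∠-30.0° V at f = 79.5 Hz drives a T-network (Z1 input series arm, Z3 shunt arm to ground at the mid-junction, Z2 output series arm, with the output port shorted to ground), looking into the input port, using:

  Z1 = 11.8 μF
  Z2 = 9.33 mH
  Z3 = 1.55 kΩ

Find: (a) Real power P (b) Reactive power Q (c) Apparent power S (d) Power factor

Step 1 — Angular frequency: ω = 2π·f = 2π·79.5 = 499.5 rad/s.
Step 2 — Component impedances:
  Z1: Z = 1/(jωC) = -j/(ω·C) = 0 - j169.7 Ω
  Z2: Z = jωL = j·499.5·0.00933 = 0 + j4.66 Ω
  Z3: Z = R = 1550 Ω
Step 3 — With the output port shorted to ground, the output series arm Z2 runs from the junction to ground; the shunt arm Z3 also runs from the junction to ground. They appear in parallel: Z3 || Z2 = 0.01401 + j4.66 Ω.
Step 4 — Series with input arm Z1: Z_in = Z1 + (Z3 || Z2) = 0.01401 - j165 Ω = 165∠-90.0° Ω.
Step 5 — Source phasor: V = 5.02∠-30.0° V = 4.347 - j2.51 V.
Step 6 — Current: I = V / Z = 0.01521 + j0.02635 A = 0.03042∠60.0° A.
Step 7 — Complex power: S = V·I* = 1.297e-05 - j0.1527 VA.
Step 8 — Real power: P = Re(S) = 1.297e-05 W.
Step 9 — Reactive power: Q = Im(S) = -0.1527 VAR.
Step 10 — Apparent power: |S| = 0.1527 VA.
Step 11 — Power factor: PF = P/|S| = 8.493e-05 (leading).

(a) P = 1.297e-05 W  (b) Q = -0.1527 VAR  (c) S = 0.1527 VA  (d) PF = 8.493e-05 (leading)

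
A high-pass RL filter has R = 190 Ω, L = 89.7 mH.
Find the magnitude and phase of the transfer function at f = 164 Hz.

Step 1 — Angular frequency: ω = 2π·164 = 1030 rad/s.
Step 2 — Transfer function: H(jω) = jωL/(R + jωL).
Step 3 — Numerator jωL = j·92.43; denominator R + jωL = 190 + j92.43.
Step 4 — H = 0.1914 + j0.3934.
Step 5 — Magnitude: |H| = 0.4375 (-7.2 dB); phase: φ = 64.1°.

|H| = 0.4375 (-7.2 dB), φ = 64.1°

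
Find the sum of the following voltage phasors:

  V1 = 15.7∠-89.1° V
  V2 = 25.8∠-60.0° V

Step 1 — Convert each phasor to rectangular form:
  V1 = 15.7·(cos(-89.1°) + j·sin(-89.1°)) = 0.2466 - j15.7 V
  V2 = 25.8·(cos(-60.0°) + j·sin(-60.0°)) = 12.9 - j22.34 V
Step 2 — Sum components: V_total = 13.15 - j38.04 V.
Step 3 — Convert to polar: |V_total| = 40.25 V, ∠V_total = -70.9°.

V_total = 40.25∠-70.9° V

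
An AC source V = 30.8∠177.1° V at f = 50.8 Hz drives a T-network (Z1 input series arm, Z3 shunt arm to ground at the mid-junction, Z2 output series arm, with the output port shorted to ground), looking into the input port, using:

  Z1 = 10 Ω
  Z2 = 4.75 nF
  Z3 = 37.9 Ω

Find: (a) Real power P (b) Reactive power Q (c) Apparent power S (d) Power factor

Step 1 — Angular frequency: ω = 2π·f = 2π·50.8 = 319.2 rad/s.
Step 2 — Component impedances:
  Z1: Z = R = 10 Ω
  Z2: Z = 1/(jωC) = -j/(ω·C) = 0 - j6.596e+05 Ω
  Z3: Z = R = 37.9 Ω
Step 3 — With the output port shorted to ground, the output series arm Z2 runs from the junction to ground; the shunt arm Z3 also runs from the junction to ground. They appear in parallel: Z3 || Z2 = 37.9 - j0.002178 Ω.
Step 4 — Series with input arm Z1: Z_in = Z1 + (Z3 || Z2) = 47.9 - j0.002178 Ω = 47.9∠-0.0° Ω.
Step 5 — Source phasor: V = 30.8∠177.1° V = -30.76 + j1.558 V.
Step 6 — Current: I = V / Z = -0.6422 + j0.0325 A = 0.643∠177.1° A.
Step 7 — Complex power: S = V·I* = 19.8 - j0.0009004 VA.
Step 8 — Real power: P = Re(S) = 19.8 W.
Step 9 — Reactive power: Q = Im(S) = -0.0009004 VAR.
Step 10 — Apparent power: |S| = 19.8 VA.
Step 11 — Power factor: PF = P/|S| = 1 (leading).

(a) P = 19.8 W  (b) Q = -0.0009004 VAR  (c) S = 19.8 VA  (d) PF = 1 (leading)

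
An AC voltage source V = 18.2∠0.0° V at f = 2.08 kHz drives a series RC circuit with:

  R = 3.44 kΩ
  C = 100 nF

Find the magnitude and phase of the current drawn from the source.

Step 1 — Angular frequency: ω = 2π·f = 2π·2080 = 1.307e+04 rad/s.
Step 2 — Component impedances:
  R: Z = R = 3440 Ω
  C: Z = 1/(jωC) = -j/(ω·C) = 0 - j765.2 Ω
Step 3 — Series combination: Z_total = R + C = 3440 - j765.2 Ω = 3524∠-12.5° Ω.
Step 4 — Source phasor: V = 18.2∠0.0° V = 18.2 V.
Step 5 — Ohm's law: I = V / Z_total = (18.2) / (3440 - j765.2) = 0.005041 + j0.001121 A.
Step 6 — Convert to polar: |I| = 0.005164 A, ∠I = 12.5°.

I = 0.005164∠12.5° A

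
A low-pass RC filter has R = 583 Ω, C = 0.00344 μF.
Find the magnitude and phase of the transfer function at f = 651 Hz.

Step 1 — Angular frequency: ω = 2π·651 = 4090 rad/s.
Step 2 — Transfer function: H(jω) = 1/(1 + jωRC).
Step 3 — Denominator: 1 + jωRC = 1 + j·4090·583·3.44e-09 = 1 + j0.008203.
Step 4 — H = 0.9999 - j0.008203.
Step 5 — Magnitude: |H| = 1 (-0.0 dB); phase: φ = -0.5°.

|H| = 1 (-0.0 dB), φ = -0.5°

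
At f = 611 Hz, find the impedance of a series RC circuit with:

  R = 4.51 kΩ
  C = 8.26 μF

Step 1 — Angular frequency: ω = 2π·f = 2π·611 = 3839 rad/s.
Step 2 — Component impedances:
  R: Z = R = 4510 Ω
  C: Z = 1/(jωC) = -j/(ω·C) = 0 - j31.54 Ω
Step 3 — Series combination: Z_total = R + C = 4510 - j31.54 Ω = 4510∠-0.4° Ω.

Z = 4510 - j31.54 Ω = 4510∠-0.4° Ω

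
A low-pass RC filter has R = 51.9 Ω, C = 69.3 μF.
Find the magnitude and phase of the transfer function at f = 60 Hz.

Step 1 — Angular frequency: ω = 2π·60 = 377 rad/s.
Step 2 — Transfer function: H(jω) = 1/(1 + jωRC).
Step 3 — Denominator: 1 + jωRC = 1 + j·377·51.9·6.93e-05 = 1 + j1.356.
Step 4 — H = 0.3523 - j0.4777.
Step 5 — Magnitude: |H| = 0.5935 (-4.5 dB); phase: φ = -53.6°.

|H| = 0.5935 (-4.5 dB), φ = -53.6°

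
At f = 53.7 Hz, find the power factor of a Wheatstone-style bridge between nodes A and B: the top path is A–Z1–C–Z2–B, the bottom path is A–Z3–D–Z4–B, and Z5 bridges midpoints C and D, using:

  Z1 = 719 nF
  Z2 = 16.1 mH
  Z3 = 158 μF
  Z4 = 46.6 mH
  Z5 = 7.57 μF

Step 1 — Angular frequency: ω = 2π·f = 2π·53.7 = 337.4 rad/s.
Step 2 — Component impedances:
  Z1: Z = 1/(jωC) = -j/(ω·C) = 0 - j4122 Ω
  Z2: Z = jωL = j·337.4·0.0161 = 0 + j5.432 Ω
  Z3: Z = 1/(jωC) = -j/(ω·C) = 0 - j18.76 Ω
  Z4: Z = jωL = j·337.4·0.0466 = 0 + j15.72 Ω
  Z5: Z = 1/(jωC) = -j/(ω·C) = 0 - j391.5 Ω
Step 3 — Bridge requires nodal analysis (the Z5 bridge couples midpoints C and D, so the two paths cannot be reduced to a simple series/parallel combination). Setting node B to ground and injecting 1 A at node A, the 3-node admittance system at A, C, D solves to V_A = Z_AB = 0 - j2.366 Ω = 2.366∠-90.0° Ω.
Step 4 — Power factor: PF = cos(φ) = Re(Z)/|Z| = 0/2.366 = 0.
Step 5 — Type: Im(Z) = -2.366 ⇒ leading (phase φ = -90.0°).

PF = 0 (leading, φ = -90.0°)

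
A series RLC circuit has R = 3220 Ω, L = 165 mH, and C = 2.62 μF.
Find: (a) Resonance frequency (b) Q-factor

Step 1 — Resonance condition Im(Z)=0 gives ω₀ = 1/√(LC).
Step 2 — ω₀ = 1/√(0.165·2.62e-06) = 1521 rad/s.
Step 3 — f₀ = ω₀/(2π) = 242.1 Hz.
Step 4 — Series Q: Q = ω₀L/R = 1521·0.165/3220 = 0.07794.

(a) f₀ = 242.1 Hz  (b) Q = 0.07794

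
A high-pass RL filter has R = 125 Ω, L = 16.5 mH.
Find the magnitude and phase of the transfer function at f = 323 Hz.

Step 1 — Angular frequency: ω = 2π·323 = 2029 rad/s.
Step 2 — Transfer function: H(jω) = jωL/(R + jωL).
Step 3 — Numerator jωL = j·33.49; denominator R + jωL = 125 + j33.49.
Step 4 — H = 0.06696 + j0.25.
Step 5 — Magnitude: |H| = 0.2588 (-11.7 dB); phase: φ = 75.0°.

|H| = 0.2588 (-11.7 dB), φ = 75.0°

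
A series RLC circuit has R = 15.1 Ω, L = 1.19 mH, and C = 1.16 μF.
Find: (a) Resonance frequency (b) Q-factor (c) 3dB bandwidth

Step 1 — Resonance condition Im(Z)=0 gives ω₀ = 1/√(LC).
Step 2 — ω₀ = 1/√(0.00119·1.16e-06) = 2.692e+04 rad/s.
Step 3 — f₀ = ω₀/(2π) = 4284 Hz.
Step 4 — Series Q: Q = ω₀L/R = 2.692e+04·0.00119/15.1 = 2.121.
Step 5 — 3dB bandwidth: Δω = ω₀/Q = 1.269e+04 rad/s; BW = Δω/(2π) = 2020 Hz.

(a) f₀ = 4284 Hz  (b) Q = 2.121  (c) BW = 2020 Hz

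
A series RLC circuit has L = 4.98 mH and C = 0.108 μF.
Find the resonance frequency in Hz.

Step 1 — Resonance condition Im(Z)=0 gives ω₀ = 1/√(LC).
Step 2 — ω₀ = 1/√(0.00498·1.08e-07) = 4.312e+04 rad/s.
Step 3 — f₀ = ω₀/(2π) = 6863 Hz.

f₀ = 6863 Hz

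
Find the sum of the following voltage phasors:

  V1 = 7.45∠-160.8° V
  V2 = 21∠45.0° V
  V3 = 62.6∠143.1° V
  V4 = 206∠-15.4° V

Step 1 — Convert each phasor to rectangular form:
  V1 = 7.45·(cos(-160.8°) + j·sin(-160.8°)) = -7.036 - j2.45 V
  V2 = 21·(cos(45.0°) + j·sin(45.0°)) = 14.85 + j14.85 V
  V3 = 62.6·(cos(143.1°) + j·sin(143.1°)) = -50.06 + j37.59 V
  V4 = 206·(cos(-15.4°) + j·sin(-15.4°)) = 198.6 - j54.7 V
Step 2 — Sum components: V_total = 156.4 - j4.719 V.
Step 3 — Convert to polar: |V_total| = 156.4 V, ∠V_total = -1.7°.

V_total = 156.4∠-1.7° V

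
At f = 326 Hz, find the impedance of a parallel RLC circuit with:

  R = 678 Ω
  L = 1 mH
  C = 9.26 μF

Step 1 — Angular frequency: ω = 2π·f = 2π·326 = 2048 rad/s.
Step 2 — Component impedances:
  R: Z = R = 678 Ω
  L: Z = jωL = j·2048·0.001 = 0 + j2.048 Ω
  C: Z = 1/(jωC) = -j/(ω·C) = 0 - j52.72 Ω
Step 3 — Parallel combination: 1/Z_total = 1/R + 1/L + 1/C; Z_total = 0.006699 + j2.131 Ω = 2.131∠89.8° Ω.

Z = 0.006699 + j2.131 Ω = 2.131∠89.8° Ω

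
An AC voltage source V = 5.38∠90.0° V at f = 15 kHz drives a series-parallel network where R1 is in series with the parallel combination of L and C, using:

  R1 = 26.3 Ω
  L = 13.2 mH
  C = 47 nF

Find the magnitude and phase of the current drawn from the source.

Step 1 — Angular frequency: ω = 2π·f = 2π·1.5e+04 = 9.425e+04 rad/s.
Step 2 — Component impedances:
  R1: Z = R = 26.3 Ω
  L: Z = jωL = j·9.425e+04·0.0132 = 0 + j1244 Ω
  C: Z = 1/(jωC) = -j/(ω·C) = 0 - j225.8 Ω
Step 3 — Parallel branch: L || C = 1/(1/L + 1/C) = 0 - j275.8 Ω.
Step 4 — Series with R1: Z_total = R1 + (L || C) = 26.3 - j275.8 Ω = 277∠-84.6° Ω.
Step 5 — Source phasor: V = 5.38∠90.0° V = 0 + j5.38 V.
Step 6 — Ohm's law: I = V / Z_total = (0 + j5.38) / (26.3 - j275.8) = -0.01933 + j0.001843 A.
Step 7 — Convert to polar: |I| = 0.01942 A, ∠I = 174.6°.

I = 0.01942∠174.6° A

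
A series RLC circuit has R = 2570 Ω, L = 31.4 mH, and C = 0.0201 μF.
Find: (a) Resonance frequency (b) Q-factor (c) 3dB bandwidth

Step 1 — Resonance condition Im(Z)=0 gives ω₀ = 1/√(LC).
Step 2 — ω₀ = 1/√(0.0314·2.01e-08) = 3.98e+04 rad/s.
Step 3 — f₀ = ω₀/(2π) = 6335 Hz.
Step 4 — Series Q: Q = ω₀L/R = 3.98e+04·0.0314/2570 = 0.4863.
Step 5 — 3dB bandwidth: Δω = ω₀/Q = 8.185e+04 rad/s; BW = Δω/(2π) = 1.303e+04 Hz.

(a) f₀ = 6335 Hz  (b) Q = 0.4863  (c) BW = 1.303e+04 Hz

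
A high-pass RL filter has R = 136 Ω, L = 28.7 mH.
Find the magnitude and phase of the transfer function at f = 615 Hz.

Step 1 — Angular frequency: ω = 2π·615 = 3864 rad/s.
Step 2 — Transfer function: H(jω) = jωL/(R + jωL).
Step 3 — Numerator jωL = j·110.9; denominator R + jωL = 136 + j110.9.
Step 4 — H = 0.3994 + j0.4898.
Step 5 — Magnitude: |H| = 0.632 (-4.0 dB); phase: φ = 50.8°.

|H| = 0.632 (-4.0 dB), φ = 50.8°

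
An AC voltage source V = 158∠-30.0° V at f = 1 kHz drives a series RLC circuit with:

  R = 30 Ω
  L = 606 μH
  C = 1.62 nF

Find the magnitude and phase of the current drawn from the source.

Step 1 — Angular frequency: ω = 2π·f = 2π·1000 = 6283 rad/s.
Step 2 — Component impedances:
  R: Z = R = 30 Ω
  L: Z = jωL = j·6283·0.000606 = 0 + j3.808 Ω
  C: Z = 1/(jωC) = -j/(ω·C) = 0 - j9.824e+04 Ω
Step 3 — Series combination: Z_total = R + L + C = 30 - j9.824e+04 Ω = 9.824e+04∠-90.0° Ω.
Step 4 — Source phasor: V = 158∠-30.0° V = 136.8 - j79 V.
Step 5 — Ohm's law: I = V / Z_total = (136.8 - j79) / (30 - j9.824e+04) = 0.0008046 + j0.001393 A.
Step 6 — Convert to polar: |I| = 0.001608 A, ∠I = 60.0°.

I = 0.001608∠60.0° A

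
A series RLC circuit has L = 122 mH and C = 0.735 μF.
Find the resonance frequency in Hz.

Step 1 — Resonance condition Im(Z)=0 gives ω₀ = 1/√(LC).
Step 2 — ω₀ = 1/√(0.122·7.35e-07) = 3339 rad/s.
Step 3 — f₀ = ω₀/(2π) = 531.5 Hz.

f₀ = 531.5 Hz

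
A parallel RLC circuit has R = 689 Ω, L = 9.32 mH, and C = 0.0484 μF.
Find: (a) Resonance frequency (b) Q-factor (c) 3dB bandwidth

Step 1 — Resonance: ω₀ = 1/√(LC) = 1/√(0.00932·4.84e-08) = 4.708e+04 rad/s.
Step 2 — f₀ = ω₀/(2π) = 7494 Hz.
Step 3 — Parallel Q: Q = R/(ω₀L) = 689/(4.708e+04·0.00932) = 1.57.
Step 4 — Bandwidth: Δω = ω₀/Q = 2.999e+04 rad/s; BW = Δω/(2π) = 4773 Hz.

(a) f₀ = 7494 Hz  (b) Q = 1.57  (c) BW = 4773 Hz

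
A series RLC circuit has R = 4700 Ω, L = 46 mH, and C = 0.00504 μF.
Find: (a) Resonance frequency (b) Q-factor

Step 1 — Resonance condition Im(Z)=0 gives ω₀ = 1/√(LC).
Step 2 — ω₀ = 1/√(0.046·5.04e-09) = 6.568e+04 rad/s.
Step 3 — f₀ = ω₀/(2π) = 1.045e+04 Hz.
Step 4 — Series Q: Q = ω₀L/R = 6.568e+04·0.046/4700 = 0.6428.

(a) f₀ = 1.045e+04 Hz  (b) Q = 0.6428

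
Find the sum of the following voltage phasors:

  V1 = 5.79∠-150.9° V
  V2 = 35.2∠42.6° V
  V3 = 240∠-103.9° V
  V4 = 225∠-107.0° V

Step 1 — Convert each phasor to rectangular form:
  V1 = 5.79·(cos(-150.9°) + j·sin(-150.9°)) = -5.059 - j2.816 V
  V2 = 35.2·(cos(42.6°) + j·sin(42.6°)) = 25.91 + j23.83 V
  V3 = 240·(cos(-103.9°) + j·sin(-103.9°)) = -57.65 - j233 V
  V4 = 225·(cos(-107.0°) + j·sin(-107.0°)) = -65.78 - j215.2 V
Step 2 — Sum components: V_total = -102.6 - j427.1 V.
Step 3 — Convert to polar: |V_total| = 439.3 V, ∠V_total = -103.5°.

V_total = 439.3∠-103.5° V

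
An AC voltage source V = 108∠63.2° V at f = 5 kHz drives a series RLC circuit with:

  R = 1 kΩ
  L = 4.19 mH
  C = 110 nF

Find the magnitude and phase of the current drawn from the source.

Step 1 — Angular frequency: ω = 2π·f = 2π·5000 = 3.142e+04 rad/s.
Step 2 — Component impedances:
  R: Z = R = 1000 Ω
  L: Z = jωL = j·3.142e+04·0.00419 = 0 + j131.6 Ω
  C: Z = 1/(jωC) = -j/(ω·C) = 0 - j289.4 Ω
Step 3 — Series combination: Z_total = R + L + C = 1000 - j157.7 Ω = 1012∠-9.0° Ω.
Step 4 — Source phasor: V = 108∠63.2° V = 48.69 + j96.4 V.
Step 5 — Ohm's law: I = V / Z_total = (48.69 + j96.4) / (1000 - j157.7) = 0.03268 + j0.1016 A.
Step 6 — Convert to polar: |I| = 0.1067 A, ∠I = 72.2°.

I = 0.1067∠72.2° A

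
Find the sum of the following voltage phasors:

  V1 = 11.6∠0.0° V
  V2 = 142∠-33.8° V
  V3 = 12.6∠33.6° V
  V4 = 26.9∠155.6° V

Step 1 — Convert each phasor to rectangular form:
  V1 = 11.6·(cos(0.0°) + j·sin(0.0°)) = 11.6 V
  V2 = 142·(cos(-33.8°) + j·sin(-33.8°)) = 118 - j78.99 V
  V3 = 12.6·(cos(33.6°) + j·sin(33.6°)) = 10.49 + j6.973 V
  V4 = 26.9·(cos(155.6°) + j·sin(155.6°)) = -24.5 + j11.11 V
Step 2 — Sum components: V_total = 115.6 - j60.91 V.
Step 3 — Convert to polar: |V_total| = 130.7 V, ∠V_total = -27.8°.

V_total = 130.7∠-27.8° V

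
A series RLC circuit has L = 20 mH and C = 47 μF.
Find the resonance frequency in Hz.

Step 1 — Resonance condition Im(Z)=0 gives ω₀ = 1/√(LC).
Step 2 — ω₀ = 1/√(0.02·4.7e-05) = 1031 rad/s.
Step 3 — f₀ = ω₀/(2π) = 164.2 Hz.

f₀ = 164.2 Hz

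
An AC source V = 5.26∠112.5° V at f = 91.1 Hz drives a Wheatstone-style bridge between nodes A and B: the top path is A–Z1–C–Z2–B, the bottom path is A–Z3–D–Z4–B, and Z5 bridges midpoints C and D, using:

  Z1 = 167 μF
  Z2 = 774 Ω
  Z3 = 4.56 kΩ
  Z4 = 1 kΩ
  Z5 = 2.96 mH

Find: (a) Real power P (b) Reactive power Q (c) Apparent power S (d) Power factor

Step 1 — Angular frequency: ω = 2π·f = 2π·91.1 = 572.4 rad/s.
Step 2 — Component impedances:
  Z1: Z = 1/(jωC) = -j/(ω·C) = 0 - j10.46 Ω
  Z2: Z = R = 774 Ω
  Z3: Z = R = 4560 Ω
  Z4: Z = R = 1000 Ω
  Z5: Z = jωL = j·572.4·0.00296 = 0 + j1.694 Ω
Step 3 — Bridge requires nodal analysis (the Z5 bridge couples midpoints C and D, so the two paths cannot be reduced to a simple series/parallel combination). Setting node B to ground and injecting 1 A at node A, the 3-node admittance system at A, C, D solves to V_A = Z_AB = 436.3 - j10.14 Ω = 436.4∠-1.3° Ω.
Step 4 — Source phasor: V = 5.26∠112.5° V = -2.013 + j4.86 V.
Step 5 — Current: I = V / Z = -0.00487 + j0.01102 A = 0.01205∠113.8° A.
Step 6 — Complex power: S = V·I* = 0.06338 - j0.001473 VA.
Step 7 — Real power: P = Re(S) = 0.06338 W.
Step 8 — Reactive power: Q = Im(S) = -0.001473 VAR.
Step 9 — Apparent power: |S| = 0.06339 VA.
Step 10 — Power factor: PF = P/|S| = 0.9997 (leading).

(a) P = 0.06338 W  (b) Q = -0.001473 VAR  (c) S = 0.06339 VA  (d) PF = 0.9997 (leading)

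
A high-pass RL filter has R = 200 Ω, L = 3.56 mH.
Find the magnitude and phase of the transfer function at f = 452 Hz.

Step 1 — Angular frequency: ω = 2π·452 = 2840 rad/s.
Step 2 — Transfer function: H(jω) = jωL/(R + jωL).
Step 3 — Numerator jωL = j·10.11; denominator R + jωL = 200 + j10.11.
Step 4 — H = 0.002549 + j0.05042.
Step 5 — Magnitude: |H| = 0.05049 (-25.9 dB); phase: φ = 87.1°.

|H| = 0.05049 (-25.9 dB), φ = 87.1°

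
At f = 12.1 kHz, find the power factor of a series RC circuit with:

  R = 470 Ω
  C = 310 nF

Step 1 — Angular frequency: ω = 2π·f = 2π·1.21e+04 = 7.603e+04 rad/s.
Step 2 — Component impedances:
  R: Z = R = 470 Ω
  C: Z = 1/(jωC) = -j/(ω·C) = 0 - j42.43 Ω
Step 3 — Series combination: Z_total = R + C = 470 - j42.43 Ω = 471.9∠-5.2° Ω.
Step 4 — Power factor: PF = cos(φ) = Re(Z)/|Z| = 470/471.9113 = 0.9959.
Step 5 — Type: Im(Z) = -42.43 ⇒ leading (phase φ = -5.2°).

PF = 0.9959 (leading, φ = -5.2°)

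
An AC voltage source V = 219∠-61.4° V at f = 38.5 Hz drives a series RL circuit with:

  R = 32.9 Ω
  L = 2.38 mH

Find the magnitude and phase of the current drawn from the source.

Step 1 — Angular frequency: ω = 2π·f = 2π·38.5 = 241.9 rad/s.
Step 2 — Component impedances:
  R: Z = R = 32.9 Ω
  L: Z = jωL = j·241.9·0.00238 = 0 + j0.5757 Ω
Step 3 — Series combination: Z_total = R + L = 32.9 + j0.5757 Ω = 32.91∠1.0° Ω.
Step 4 — Source phasor: V = 219∠-61.4° V = 104.8 - j192.3 V.
Step 5 — Ohm's law: I = V / Z_total = (104.8 - j192.3) / (32.9 + j0.5757) = 3.083 - j5.898 A.
Step 6 — Convert to polar: |I| = 6.656 A, ∠I = -62.4°.

I = 6.656∠-62.4° A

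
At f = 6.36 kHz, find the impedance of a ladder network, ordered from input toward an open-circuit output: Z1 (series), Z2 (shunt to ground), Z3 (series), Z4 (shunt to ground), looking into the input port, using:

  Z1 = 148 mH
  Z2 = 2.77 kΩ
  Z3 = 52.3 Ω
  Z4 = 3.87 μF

Step 1 — Angular frequency: ω = 2π·f = 2π·6360 = 3.996e+04 rad/s.
Step 2 — Component impedances:
  Z1: Z = jωL = j·3.996e+04·0.148 = 0 + j5914 Ω
  Z2: Z = R = 2770 Ω
  Z3: Z = R = 52.3 Ω
  Z4: Z = 1/(jωC) = -j/(ω·C) = 0 - j6.466 Ω
Step 3 — Ladder network (open output): work backward from the far end, alternating series and parallel combinations. Z_in = 51.35 + j5908 Ω = 5908∠89.5° Ω.

Z = 51.35 + j5908 Ω = 5908∠89.5° Ω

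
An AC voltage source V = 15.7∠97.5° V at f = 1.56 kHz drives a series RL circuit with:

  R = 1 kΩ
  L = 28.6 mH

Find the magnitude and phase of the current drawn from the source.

Step 1 — Angular frequency: ω = 2π·f = 2π·1560 = 9802 rad/s.
Step 2 — Component impedances:
  R: Z = R = 1000 Ω
  L: Z = jωL = j·9802·0.0286 = 0 + j280.3 Ω
Step 3 — Series combination: Z_total = R + L = 1000 + j280.3 Ω = 1039∠15.7° Ω.
Step 4 — Source phasor: V = 15.7∠97.5° V = -2.049 + j15.57 V.
Step 5 — Ohm's law: I = V / Z_total = (-2.049 + j15.57) / (1000 + j280.3) = 0.002146 + j0.01496 A.
Step 6 — Convert to polar: |I| = 0.01512 A, ∠I = 81.8°.

I = 0.01512∠81.8° A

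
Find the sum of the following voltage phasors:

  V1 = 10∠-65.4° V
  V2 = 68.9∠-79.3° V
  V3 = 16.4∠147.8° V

Step 1 — Convert each phasor to rectangular form:
  V1 = 10·(cos(-65.4°) + j·sin(-65.4°)) = 4.163 - j9.092 V
  V2 = 68.9·(cos(-79.3°) + j·sin(-79.3°)) = 12.79 - j67.7 V
  V3 = 16.4·(cos(147.8°) + j·sin(147.8°)) = -13.88 + j8.739 V
Step 2 — Sum components: V_total = 3.078 - j68.06 V.
Step 3 — Convert to polar: |V_total| = 68.12 V, ∠V_total = -87.4°.

V_total = 68.12∠-87.4° V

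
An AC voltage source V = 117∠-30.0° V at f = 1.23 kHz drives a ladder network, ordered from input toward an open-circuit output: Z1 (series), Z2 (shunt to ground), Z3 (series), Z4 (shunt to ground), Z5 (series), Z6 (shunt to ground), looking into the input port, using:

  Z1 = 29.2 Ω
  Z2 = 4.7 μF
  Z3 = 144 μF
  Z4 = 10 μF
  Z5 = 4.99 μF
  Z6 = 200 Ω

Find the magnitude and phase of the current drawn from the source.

Step 1 — Angular frequency: ω = 2π·f = 2π·1230 = 7728 rad/s.
Step 2 — Component impedances:
  Z1: Z = R = 29.2 Ω
  Z2: Z = 1/(jωC) = -j/(ω·C) = 0 - j27.53 Ω
  Z3: Z = 1/(jωC) = -j/(ω·C) = 0 - j0.8986 Ω
  Z4: Z = 1/(jωC) = -j/(ω·C) = 0 - j12.94 Ω
  Z5: Z = 1/(jωC) = -j/(ω·C) = 0 - j25.93 Ω
  Z6: Z = R = 200 Ω
Step 3 — Ladder network (open output): work backward from the far end, alternating series and parallel combinations. Z_in = 29.56 - j9.146 Ω = 30.94∠-17.2° Ω.
Step 4 — Source phasor: V = 117∠-30.0° V = 101.3 - j58.5 V.
Step 5 — Ohm's law: I = V / Z_total = (101.3 - j58.5) / (29.56 - j9.146) = 3.687 - j0.8382 A.
Step 6 — Convert to polar: |I| = 3.781 A, ∠I = -12.8°.

I = 3.781∠-12.8° A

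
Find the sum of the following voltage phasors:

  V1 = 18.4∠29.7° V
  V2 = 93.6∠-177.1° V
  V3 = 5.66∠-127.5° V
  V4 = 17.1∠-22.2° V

Step 1 — Convert each phasor to rectangular form:
  V1 = 18.4·(cos(29.7°) + j·sin(29.7°)) = 15.98 + j9.116 V
  V2 = 93.6·(cos(-177.1°) + j·sin(-177.1°)) = -93.48 - j4.735 V
  V3 = 5.66·(cos(-127.5°) + j·sin(-127.5°)) = -3.446 - j4.49 V
  V4 = 17.1·(cos(-22.2°) + j·sin(-22.2°)) = 15.83 - j6.461 V
Step 2 — Sum components: V_total = -65.11 - j6.571 V.
Step 3 — Convert to polar: |V_total| = 65.44 V, ∠V_total = -174.2°.

V_total = 65.44∠-174.2° V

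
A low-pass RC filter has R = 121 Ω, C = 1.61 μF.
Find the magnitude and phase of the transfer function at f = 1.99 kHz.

Step 1 — Angular frequency: ω = 2π·1990 = 1.25e+04 rad/s.
Step 2 — Transfer function: H(jω) = 1/(1 + jωRC).
Step 3 — Denominator: 1 + jωRC = 1 + j·1.25e+04·121·1.61e-06 = 1 + j2.436.
Step 4 — H = 0.1442 - j0.3513.
Step 5 — Magnitude: |H| = 0.3798 (-8.4 dB); phase: φ = -67.7°.

|H| = 0.3798 (-8.4 dB), φ = -67.7°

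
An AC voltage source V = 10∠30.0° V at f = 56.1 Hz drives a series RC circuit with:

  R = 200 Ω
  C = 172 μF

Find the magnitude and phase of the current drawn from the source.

Step 1 — Angular frequency: ω = 2π·f = 2π·56.1 = 352.5 rad/s.
Step 2 — Component impedances:
  R: Z = R = 200 Ω
  C: Z = 1/(jωC) = -j/(ω·C) = 0 - j16.49 Ω
Step 3 — Series combination: Z_total = R + C = 200 - j16.49 Ω = 200.7∠-4.7° Ω.
Step 4 — Source phasor: V = 10∠30.0° V = 8.66 + j5 V.
Step 5 — Ohm's law: I = V / Z_total = (8.66 + j5) / (200 - j16.49) = 0.04096 + j0.02838 A.
Step 6 — Convert to polar: |I| = 0.04983 A, ∠I = 34.7°.

I = 0.04983∠34.7° A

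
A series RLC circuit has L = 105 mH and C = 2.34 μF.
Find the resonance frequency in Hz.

Step 1 — Resonance condition Im(Z)=0 gives ω₀ = 1/√(LC).
Step 2 — ω₀ = 1/√(0.105·2.34e-06) = 2017 rad/s.
Step 3 — f₀ = ω₀/(2π) = 321.1 Hz.

f₀ = 321.1 Hz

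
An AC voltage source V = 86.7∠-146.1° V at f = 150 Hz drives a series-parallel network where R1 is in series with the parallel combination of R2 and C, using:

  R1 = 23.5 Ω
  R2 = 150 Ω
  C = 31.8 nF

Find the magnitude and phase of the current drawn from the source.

Step 1 — Angular frequency: ω = 2π·f = 2π·150 = 942.5 rad/s.
Step 2 — Component impedances:
  R1: Z = R = 23.5 Ω
  R2: Z = R = 150 Ω
  C: Z = 1/(jωC) = -j/(ω·C) = 0 - j3.337e+04 Ω
Step 3 — Parallel branch: R2 || C = 1/(1/R2 + 1/C) = 150 - j0.6743 Ω.
Step 4 — Series with R1: Z_total = R1 + (R2 || C) = 173.5 - j0.6743 Ω = 173.5∠-0.2° Ω.
Step 5 — Source phasor: V = 86.7∠-146.1° V = -71.96 - j48.36 V.
Step 6 — Ohm's law: I = V / Z_total = (-71.96 - j48.36) / (173.5 - j0.6743) = -0.4137 - j0.2803 A.
Step 7 — Convert to polar: |I| = 0.4997 A, ∠I = -145.9°.

I = 0.4997∠-145.9° A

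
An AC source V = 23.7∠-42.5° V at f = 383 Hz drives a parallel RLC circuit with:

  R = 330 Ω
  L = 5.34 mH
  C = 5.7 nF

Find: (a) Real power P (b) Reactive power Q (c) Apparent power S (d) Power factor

Step 1 — Angular frequency: ω = 2π·f = 2π·383 = 2406 rad/s.
Step 2 — Component impedances:
  R: Z = R = 330 Ω
  L: Z = jωL = j·2406·0.00534 = 0 + j12.85 Ω
  C: Z = 1/(jωC) = -j/(ω·C) = 0 - j7.29e+04 Ω
Step 3 — Parallel combination: 1/Z_total = 1/R + 1/L + 1/C; Z_total = 0.4998 + j12.83 Ω = 12.84∠87.8° Ω.
Step 4 — Source phasor: V = 23.7∠-42.5° V = 17.47 - j16.01 V.
Step 5 — Current: I = V / Z = -1.193 - j1.408 A = 1.845∠-130.3° A.
Step 6 — Complex power: S = V·I* = 1.702 + j43.7 VA.
Step 7 — Real power: P = Re(S) = 1.702 W.
Step 8 — Reactive power: Q = Im(S) = 43.7 VAR.
Step 9 — Apparent power: |S| = 43.74 VA.
Step 10 — Power factor: PF = P/|S| = 0.03892 (lagging).

(a) P = 1.702 W  (b) Q = 43.7 VAR  (c) S = 43.74 VA  (d) PF = 0.03892 (lagging)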